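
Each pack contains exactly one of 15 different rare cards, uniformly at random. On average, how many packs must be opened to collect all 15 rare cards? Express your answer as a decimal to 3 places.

49.773

After i distinct types are collected, each trial gives a new one with probability (15−i)/15, so the expected wait for the next new type is 15/(15−i).
E = 15/15 + 15/14 + 15/13 + 15/12 + 15/11 + 15/10 + 15/9 + 15/8 + 15/7 + 15/6 + 15/5 + 15/4 + 15/3 + 15/2 + 15/1 = 1195757/24024 ≈ 49.773.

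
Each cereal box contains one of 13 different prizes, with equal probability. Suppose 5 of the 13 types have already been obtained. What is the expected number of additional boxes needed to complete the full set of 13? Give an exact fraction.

Starting from 5 distinct types, each trial gives a new one with probability (13−i)/13 when i types are held, so the wait for the next new type is 13/(13−i).
E = 13/8 + 13/7 + 13/6 + 13/5 + 13/4 + 13/3 + 13/2 + 13/1 = 9893/280.

9893/280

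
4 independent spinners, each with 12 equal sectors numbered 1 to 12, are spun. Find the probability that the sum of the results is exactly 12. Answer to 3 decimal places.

There are 12^4 = 20736 equally likely outcomes.
The number of ordered 4-tuples from {1,…,12} summing to 12 is 165.
P(sum = 12) = 165/20736 = 55/6912 ≈ 0.008.

0.008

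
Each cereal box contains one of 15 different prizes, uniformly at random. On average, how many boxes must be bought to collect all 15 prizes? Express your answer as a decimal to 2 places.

After i distinct types are collected, each trial gives a new one with probability (15−i)/15, so the expected wait for the next new type is 15/(15−i).
E = 15/15 + 15/14 + 15/13 + 15/12 + 15/11 + 15/10 + 15/9 + 15/8 + 15/7 + 15/6 + 15/5 + 15/4 + 15/3 + 15/2 + 15/1 = 1195757/24024 ≈ 49.77.

49.77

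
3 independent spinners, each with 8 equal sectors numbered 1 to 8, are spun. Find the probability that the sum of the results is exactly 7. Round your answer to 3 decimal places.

There are 8^3 = 512 equally likely outcomes.
The number of ordered 3-tuples from {1,…,8} summing to 7 is 15.
P(sum = 7) = 15/512 ≈ 0.029.

0.029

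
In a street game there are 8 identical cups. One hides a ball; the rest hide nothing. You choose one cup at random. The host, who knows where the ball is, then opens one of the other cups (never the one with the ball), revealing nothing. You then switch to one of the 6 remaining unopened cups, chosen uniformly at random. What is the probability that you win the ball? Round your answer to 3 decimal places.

Your original cup holds the ball with probability 1/8, so the other 7 collectively hold it with probability 7/8.
The host can always find an empty cup to open, so this doesn't change that 7/8; it is now spread over the 6 remaining unopened cups.
P(win by switching) = (7/8) · (1/6) = 7/48 ≈ 0.146.

0.146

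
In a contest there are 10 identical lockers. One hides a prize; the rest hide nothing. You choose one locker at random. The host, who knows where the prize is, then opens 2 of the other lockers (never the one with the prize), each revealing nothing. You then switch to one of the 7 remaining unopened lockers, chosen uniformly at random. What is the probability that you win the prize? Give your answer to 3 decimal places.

Your original locker holds the prize with probability 1/10, so the other 9 collectively hold it with probability 9/10.
The host can always find 2 empty lockers to open, so the reveals don't change that 9/10; it is now spread over the 7 remaining unopened lockers.
P(win by switching) = (9/10) · (1/7) = 9/70 ≈ 0.129.

0.129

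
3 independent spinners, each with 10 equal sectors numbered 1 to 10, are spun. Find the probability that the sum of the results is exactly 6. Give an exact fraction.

There are 10^3 = 1000 equally likely outcomes.
The number of ordered 3-tuples from {1,…,10} summing to 6 is 10.
P(sum = 6) = 10/1000 = 1/100.

1/100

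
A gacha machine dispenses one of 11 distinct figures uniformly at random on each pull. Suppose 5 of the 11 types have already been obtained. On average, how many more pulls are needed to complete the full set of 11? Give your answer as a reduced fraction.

Starting from 5 distinct types, each trial gives a new one with probability (11−i)/11 when i types are held, so the wait for the next new type is 11/(11−i).
E = 11/6 + 11/5 + 11/4 + 11/3 + 11/2 + 11/1 = 539/20.

539/20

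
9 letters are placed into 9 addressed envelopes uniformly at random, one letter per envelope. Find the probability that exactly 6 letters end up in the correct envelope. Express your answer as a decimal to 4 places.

0.0005

Choose which 6 of the 9 are fixed: C(9,6) = 84 ways.
The remaining 3 must have no fixed point: D(3) = 2.
P = 84·2/362880 = 1/2160 ≈ 0.0005.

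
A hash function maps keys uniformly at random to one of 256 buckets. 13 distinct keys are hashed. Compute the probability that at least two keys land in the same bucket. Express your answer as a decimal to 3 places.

It's easier to compute the probability that all 13 are distinct.
P(all distinct) = 256/256 · 255/256 · ··· · 244/256 ≈ 0.734.
So the probability of at least one match is 1 − 0.734 = 0.266.

0.266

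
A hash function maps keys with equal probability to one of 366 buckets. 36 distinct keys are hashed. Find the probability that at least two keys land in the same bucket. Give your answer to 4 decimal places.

It's easier to compute the probability that all 36 are distinct.
P(all distinct) = 366/366 · 365/366 · ··· · 331/366 ≈ 0.1687.
So the probability of at least one match is 1 − 0.1687 = 0.8313.

0.8313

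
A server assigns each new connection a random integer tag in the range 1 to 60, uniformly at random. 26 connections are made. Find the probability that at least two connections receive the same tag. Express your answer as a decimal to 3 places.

It's easier to compute the probability that all 26 are distinct.
P(all distinct) = 60/60 · 59/60 · ··· · 35/60 ≈ 0.002.
So the probability of at least one match is 1 − 0.002 = 0.998.

0.998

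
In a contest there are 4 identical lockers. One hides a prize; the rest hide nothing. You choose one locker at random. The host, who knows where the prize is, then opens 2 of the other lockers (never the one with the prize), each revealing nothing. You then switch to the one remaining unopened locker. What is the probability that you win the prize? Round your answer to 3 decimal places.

Your original locker holds the prize with probability 1/4, so the other 3 collectively hold it with probability 3/4.
The host can always find 2 empty lockers to open, so the reveals don't change that 3/4; it is now spread over the 1 remaining unopened locker.
P(win by switching) = (3/4) · (1/1) = 3/4 ≈ 0.750.

0.750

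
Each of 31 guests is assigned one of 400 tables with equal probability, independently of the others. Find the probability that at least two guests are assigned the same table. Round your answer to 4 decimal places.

It's easier to compute the probability that all 31 are distinct.
P(all distinct) = 400/400 · 399/400 · ··· · 370/400 ≈ 0.3032.
So the probability of at least one match is 1 − 0.3032 = 0.6968.

0.6968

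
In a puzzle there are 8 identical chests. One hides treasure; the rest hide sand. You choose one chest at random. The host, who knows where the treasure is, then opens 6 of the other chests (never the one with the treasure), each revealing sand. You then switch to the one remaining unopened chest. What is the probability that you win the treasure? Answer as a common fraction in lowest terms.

Your original chest holds the treasure with probability 1/8, so the other 7 collectively hold it with probability 7/8.
The host can always find 6 empty chests to open, so the reveals don't change that 7/8; it is now spread over the 1 remaining unopened chest.
P(win by switching) = (7/8) · (1/1) = 7/8.

7/8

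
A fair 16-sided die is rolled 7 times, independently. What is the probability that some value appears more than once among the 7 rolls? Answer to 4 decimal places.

P(all 7 different) = 16/16 · 15/16 · ··· · 10/16 ≈ 0.2148.
P(at least two equal) = 1 − 0.2148 = 0.7852.

0.7852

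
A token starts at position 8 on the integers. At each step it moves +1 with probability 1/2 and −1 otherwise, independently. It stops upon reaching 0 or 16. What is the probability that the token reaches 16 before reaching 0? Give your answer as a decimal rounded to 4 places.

0.5000

With a fair step, P(i) = ½P(i−1) + ½P(i+1) with P(0)=0, P(16)=1 has the linear solution P(i) = i/16.
P(8) = 8/16 = 1/2 ≈ 0.5000.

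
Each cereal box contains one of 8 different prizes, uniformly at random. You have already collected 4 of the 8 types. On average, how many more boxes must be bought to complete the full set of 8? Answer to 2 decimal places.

Starting from 4 distinct types, each trial gives a new one with probability (8−i)/8 when i types are held, so the wait for the next new type is 8/(8−i).
E = 8/4 + 8/3 + 8/2 + 8/1 = 50/3 ≈ 16.67.

16.67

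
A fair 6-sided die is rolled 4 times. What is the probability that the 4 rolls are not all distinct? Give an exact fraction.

13/18

P(all 4 different) = 6/6 · 5/6 · ··· · 3/6 = 5/18.
P(at least two equal) = 1 − 5/18 = 13/18.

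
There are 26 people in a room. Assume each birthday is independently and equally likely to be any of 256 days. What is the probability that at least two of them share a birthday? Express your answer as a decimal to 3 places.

0.731

It's easier to compute the probability that all 26 are distinct.
P(all distinct) = 256/256 · 255/256 · ··· · 231/256 ≈ 0.269.
So the probability of at least one match is 1 − 0.269 = 0.731.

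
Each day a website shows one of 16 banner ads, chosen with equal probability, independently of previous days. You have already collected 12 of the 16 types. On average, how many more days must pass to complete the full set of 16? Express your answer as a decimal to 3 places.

Starting from 12 distinct types, each trial gives a new one with probability (16−i)/16 when i types are held, so the wait for the next new type is 16/(16−i).
E = 16/4 + 16/3 + 16/2 + 16/1 = 100/3 ≈ 33.333.

33.333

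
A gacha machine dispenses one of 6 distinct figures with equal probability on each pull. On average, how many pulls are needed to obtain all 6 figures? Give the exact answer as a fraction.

147/10

After i distinct types are collected, each trial gives a new one with probability (6−i)/6, so the expected wait for the next new type is 6/(6−i).
E = 6/6 + 6/5 + 6/4 + 6/3 + 6/2 + 6/1 = 147/10.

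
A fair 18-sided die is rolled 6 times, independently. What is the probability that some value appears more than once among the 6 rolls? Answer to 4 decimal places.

0.6070

P(all 6 different) = 18/18 · 17/18 · ··· · 13/18 ≈ 0.3930.
P(at least two equal) = 1 − 0.3930 = 0.6070.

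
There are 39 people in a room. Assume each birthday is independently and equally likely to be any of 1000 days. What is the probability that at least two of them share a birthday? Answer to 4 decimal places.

0.5280

It's easier to compute the probability that all 39 are distinct.
P(all distinct) = 1000/1000 · 999/1000 · ··· · 962/1000 ≈ 0.4720.
So the probability of at least one match is 1 − 0.4720 = 0.5280.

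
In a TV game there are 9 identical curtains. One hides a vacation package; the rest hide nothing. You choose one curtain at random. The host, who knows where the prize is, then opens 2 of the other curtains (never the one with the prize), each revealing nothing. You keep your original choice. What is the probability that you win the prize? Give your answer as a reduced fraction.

The host can always open 2 empty curtains regardless of your choice, so the reveals give no information about your original curtain.
P(win by staying) = 1/9.

1/9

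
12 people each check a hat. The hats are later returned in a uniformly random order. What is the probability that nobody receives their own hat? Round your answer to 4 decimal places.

0.3679

This is the derangement probability: permutations of 12 with no fixed point.
D(12) = 12! · (1 − 1/1! + 1/2! − ··· + (−1)^12/12!) = 176214841.
P = 176214841/479001600 = 16019531/43545600 ≈ 0.3679.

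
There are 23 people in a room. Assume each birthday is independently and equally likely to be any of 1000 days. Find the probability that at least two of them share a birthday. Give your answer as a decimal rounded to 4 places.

It's easier to compute the probability that all 23 are distinct.
P(all distinct) = 1000/1000 · 999/1000 · ··· · 978/1000 ≈ 0.7750.
So the probability of at least one match is 1 − 0.7750 = 0.2250.

0.2250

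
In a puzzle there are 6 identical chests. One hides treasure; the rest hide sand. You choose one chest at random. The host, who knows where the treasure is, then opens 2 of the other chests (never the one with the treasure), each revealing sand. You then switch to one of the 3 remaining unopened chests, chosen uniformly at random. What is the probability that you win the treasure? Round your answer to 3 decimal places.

Your original chest holds the treasure with probability 1/6, so the other 5 collectively hold it with probability 5/6.
The host can always find 2 empty chests to open, so the reveals don't change that 5/6; it is now spread over the 3 remaining unopened chests.
P(win by switching) = (5/6) · (1/3) = 5/18 ≈ 0.278.

0.278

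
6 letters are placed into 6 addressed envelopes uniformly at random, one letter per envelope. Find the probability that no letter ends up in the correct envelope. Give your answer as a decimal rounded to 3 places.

This is the derangement probability: permutations of 6 with no fixed point.
D(6) = 6! · (1 − 1/1! + 1/2! − ··· + (−1)^6/6!) = 265.
P = 265/720 = 53/144 ≈ 0.368.

0.368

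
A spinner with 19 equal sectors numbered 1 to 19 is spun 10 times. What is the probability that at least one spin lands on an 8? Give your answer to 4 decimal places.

0.4176

P(no spin lands on an 8) = (18/19)^10 ≈ 0.5824.
P(at least one) = 1 − 0.5824 = 0.4176.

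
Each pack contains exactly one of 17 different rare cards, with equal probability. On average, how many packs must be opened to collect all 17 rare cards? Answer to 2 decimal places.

58.47

After i distinct types are collected, each trial gives a new one with probability (17−i)/17, so the expected wait for the next new type is 17/(17−i).
E = 17/17 + 17/16 + 17/15 + 17/14 + 17/13 + 17/12 + 17/11 + 17/10 + 17/9 + 17/8 + 17/7 + 17/6 + 17/5 + 17/4 + 17/3 + 17/2 + 17/1 = 42142223/720720 ≈ 58.47.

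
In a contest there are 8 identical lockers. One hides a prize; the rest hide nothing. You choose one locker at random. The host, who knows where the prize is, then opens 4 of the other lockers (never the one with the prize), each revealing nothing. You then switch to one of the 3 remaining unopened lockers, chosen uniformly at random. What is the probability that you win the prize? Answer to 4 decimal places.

Your original locker holds the prize with probability 1/8, so the other 7 collectively hold it with probability 7/8.
The host can always find 4 empty lockers to open, so the reveals don't change that 7/8; it is now spread over the 3 remaining unopened lockers.
P(win by switching) = (7/8) · (1/3) = 7/24 ≈ 0.2917.

0.2917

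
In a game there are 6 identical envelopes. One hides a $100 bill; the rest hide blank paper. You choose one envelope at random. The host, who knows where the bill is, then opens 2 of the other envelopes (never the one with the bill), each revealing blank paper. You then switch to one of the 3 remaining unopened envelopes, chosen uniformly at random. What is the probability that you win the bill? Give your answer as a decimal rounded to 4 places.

Your original envelope holds the bill with probability 1/6, so the other 5 collectively hold it with probability 5/6.
The host can always find 2 empty envelopes to open, so the reveals don't change that 5/6; it is now spread over the 3 remaining unopened envelopes.
P(win by switching) = (5/6) · (1/3) = 5/18 ≈ 0.2778.

0.2778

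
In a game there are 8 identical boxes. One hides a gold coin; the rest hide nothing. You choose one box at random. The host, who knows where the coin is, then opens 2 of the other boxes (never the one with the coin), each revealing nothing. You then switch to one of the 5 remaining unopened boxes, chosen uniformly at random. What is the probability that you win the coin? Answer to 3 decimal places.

Your original box holds the coin with probability 1/8, so the other 7 collectively hold it with probability 7/8.
The host can always find 2 empty boxes to open, so the reveals don't change that 7/8; it is now spread over the 5 remaining unopened boxes.
P(win by switching) = (7/8) · (1/5) = 7/40 ≈ 0.175.

0.175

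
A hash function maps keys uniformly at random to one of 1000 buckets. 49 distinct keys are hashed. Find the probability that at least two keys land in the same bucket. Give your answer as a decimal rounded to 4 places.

0.6974

It's easier to compute the probability that all 49 are distinct.
P(all distinct) = 1000/1000 · 999/1000 · ··· · 952/1000 ≈ 0.3026.
So the probability of at least one match is 1 − 0.3026 = 0.6974.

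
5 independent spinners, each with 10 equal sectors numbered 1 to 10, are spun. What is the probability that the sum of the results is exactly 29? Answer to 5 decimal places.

There are 10^5 = 100000 equally likely outcomes.
The number of ordered 5-tuples from {1,…,10} summing to 29 is 5875.
P(sum = 29) = 5875/100000 = 47/800 ≈ 0.05875.

0.05875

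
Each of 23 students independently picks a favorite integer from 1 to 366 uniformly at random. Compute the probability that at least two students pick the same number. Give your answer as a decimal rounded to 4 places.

0.5063

It's easier to compute the probability that all 23 are distinct.
P(all distinct) = 366/366 · 365/366 · ··· · 344/366 ≈ 0.4937.
So the probability of at least one match is 1 − 0.4937 = 0.5063.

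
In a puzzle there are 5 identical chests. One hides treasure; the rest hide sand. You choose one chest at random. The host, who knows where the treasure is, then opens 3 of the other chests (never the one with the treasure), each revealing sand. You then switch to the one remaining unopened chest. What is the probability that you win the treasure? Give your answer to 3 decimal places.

0.800

Your original chest holds the treasure with probability 1/5, so the other 4 collectively hold it with probability 4/5.
The host can always find 3 empty chests to open, so the reveals don't change that 4/5; it is now spread over the 1 remaining unopened chest.
P(win by switching) = (4/5) · (1/1) = 4/5 ≈ 0.800.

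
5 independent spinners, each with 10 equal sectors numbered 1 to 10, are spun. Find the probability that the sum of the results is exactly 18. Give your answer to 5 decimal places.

There are 10^5 = 100000 equally likely outcomes.
The number of ordered 5-tuples from {1,…,10} summing to 18 is 2205.
P(sum = 18) = 2205/100000 = 441/20000 ≈ 0.02205.

0.02205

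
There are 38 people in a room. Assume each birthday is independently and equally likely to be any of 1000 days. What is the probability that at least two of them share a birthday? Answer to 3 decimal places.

0.509

It's easier to compute the probability that all 38 are distinct.
P(all distinct) = 1000/1000 · 999/1000 · ··· · 963/1000 ≈ 0.491.
So the probability of at least one match is 1 − 0.491 = 0.509.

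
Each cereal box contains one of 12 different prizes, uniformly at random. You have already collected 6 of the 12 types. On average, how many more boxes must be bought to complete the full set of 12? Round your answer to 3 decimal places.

29.400

Starting from 6 distinct types, each trial gives a new one with probability (12−i)/12 when i types are held, so the wait for the next new type is 12/(12−i).
E = 12/6 + 12/5 + 12/4 + 12/3 + 12/2 + 12/1 = 147/5 ≈ 29.400.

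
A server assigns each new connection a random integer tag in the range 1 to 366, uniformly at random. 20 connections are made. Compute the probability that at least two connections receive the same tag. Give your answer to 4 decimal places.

0.4106

It's easier to compute the probability that all 20 are distinct.
P(all distinct) = 366/366 · 365/366 · ··· · 347/366 ≈ 0.5894.
So the probability of at least one match is 1 − 0.5894 = 0.4106.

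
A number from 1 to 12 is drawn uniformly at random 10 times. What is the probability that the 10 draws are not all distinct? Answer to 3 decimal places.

P(all 10 different) = 12/12 · 11/12 · ··· · 3/12 ≈ 0.004.
P(at least two equal) = 1 − 0.004 = 0.996.

0.996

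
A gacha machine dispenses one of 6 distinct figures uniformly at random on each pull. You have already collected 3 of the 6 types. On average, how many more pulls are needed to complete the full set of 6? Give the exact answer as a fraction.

11

Starting from 3 distinct types, each trial gives a new one with probability (6−i)/6 when i types are held, so the wait for the next new type is 6/(6−i).
E = 6/3 + 6/2 + 6/1 = 11.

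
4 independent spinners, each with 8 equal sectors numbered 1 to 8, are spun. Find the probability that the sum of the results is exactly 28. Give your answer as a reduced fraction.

There are 8^4 = 4096 equally likely outcomes.
The number of ordered 4-tuples from {1,…,8} summing to 28 is 35.
P(sum = 28) = 35/4096.

35/4096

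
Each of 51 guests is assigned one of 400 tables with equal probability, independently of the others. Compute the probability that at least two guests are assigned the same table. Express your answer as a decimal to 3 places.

It's easier to compute the probability that all 51 are distinct.
P(all distinct) = 400/400 · 399/400 · ··· · 350/400 ≈ 0.036.
So the probability of at least one match is 1 − 0.036 = 0.964.

0.964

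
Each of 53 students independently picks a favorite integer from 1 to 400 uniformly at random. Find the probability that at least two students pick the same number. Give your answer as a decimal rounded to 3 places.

It's easier to compute the probability that all 53 are distinct.
P(all distinct) = 400/400 · 399/400 · ··· · 348/400 ≈ 0.027.
So the probability of at least one match is 1 − 0.027 = 0.973.

0.973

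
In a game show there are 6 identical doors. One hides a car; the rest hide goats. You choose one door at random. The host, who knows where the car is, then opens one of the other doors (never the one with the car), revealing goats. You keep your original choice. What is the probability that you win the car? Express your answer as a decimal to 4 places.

The host can always open an empty door regardless of your choice, so this gives no information about your original door.
P(win by staying) = 1/6 ≈ 0.1667.

0.1667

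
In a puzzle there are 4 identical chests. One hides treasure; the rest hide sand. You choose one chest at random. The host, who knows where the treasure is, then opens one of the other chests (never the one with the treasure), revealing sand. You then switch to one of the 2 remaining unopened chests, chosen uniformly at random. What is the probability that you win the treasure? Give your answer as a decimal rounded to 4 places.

0.3750

Your original chest holds the treasure with probability 1/4, so the other 3 collectively hold it with probability 3/4.
The host can always find an empty chest to open, so this doesn't change that 3/4; it is now spread over the 2 remaining unopened chests.
P(win by switching) = (3/4) · (1/2) = 3/8 ≈ 0.3750.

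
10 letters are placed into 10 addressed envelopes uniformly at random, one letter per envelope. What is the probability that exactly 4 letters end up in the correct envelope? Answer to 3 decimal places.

Choose which 4 of the 10 are fixed: C(10,4) = 210 ways.
The remaining 6 must have no fixed point: D(6) = 265.
P = 210·265/3628800 = 53/3456 ≈ 0.015.

0.015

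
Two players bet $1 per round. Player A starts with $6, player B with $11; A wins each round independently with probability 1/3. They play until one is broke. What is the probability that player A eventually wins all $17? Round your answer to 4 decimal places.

Let r = q/p = (2/3)/(1/3) = 2. The recurrence P(i) = p·P(i+1) + q·P(i−1) with P(0)=0, P(17)=1 gives P(i) = (1 − r^i)/(1 − r^17).
P(6) = (1 − (2)^6) / (1 − (2)^17) = 63/131071 ≈ 0.0005.

0.0005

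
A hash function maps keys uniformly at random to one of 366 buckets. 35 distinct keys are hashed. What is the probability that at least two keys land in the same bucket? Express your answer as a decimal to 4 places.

It's easier to compute the probability that all 35 are distinct.
P(all distinct) = 366/366 · 365/366 · ··· · 332/366 ≈ 0.1865.
So the probability of at least one match is 1 − 0.1865 = 0.8135.

0.8135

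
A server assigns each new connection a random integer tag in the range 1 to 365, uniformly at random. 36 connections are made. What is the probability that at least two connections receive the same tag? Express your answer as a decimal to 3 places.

0.832

It's easier to compute the probability that all 36 are distinct.
P(all distinct) = 365/365 · 364/365 · ··· · 330/365 ≈ 0.168.
So the probability of at least one match is 1 − 0.168 = 0.832.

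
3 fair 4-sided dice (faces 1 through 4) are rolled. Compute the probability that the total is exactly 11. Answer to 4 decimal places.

There are 4^3 = 64 equally likely outcomes.
The number of ordered 3-tuples from {1,…,4} summing to 11 is 3.
P(sum = 11) = 3/64 ≈ 0.0469.

0.0469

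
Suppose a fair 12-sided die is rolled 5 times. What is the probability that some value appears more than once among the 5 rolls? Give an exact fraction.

P(all 5 different) = 12/12 · 11/12 · ··· · 8/12 = 55/144.
P(at least two equal) = 1 − 55/144 = 89/144.

89/144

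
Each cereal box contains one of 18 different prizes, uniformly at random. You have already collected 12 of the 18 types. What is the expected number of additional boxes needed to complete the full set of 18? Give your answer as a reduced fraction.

441/10

Starting from 12 distinct types, each trial gives a new one with probability (18−i)/18 when i types are held, so the wait for the next new type is 18/(18−i).
E = 18/6 + 18/5 + 18/4 + 18/3 + 18/2 + 18/1 = 441/10.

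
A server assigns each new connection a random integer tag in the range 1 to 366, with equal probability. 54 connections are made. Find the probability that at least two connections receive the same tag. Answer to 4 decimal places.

0.9837

It's easier to compute the probability that all 54 are distinct.
P(all distinct) = 366/366 · 365/366 · ··· · 313/366 ≈ 0.0163.
So the probability of at least one match is 1 − 0.0163 = 0.9837.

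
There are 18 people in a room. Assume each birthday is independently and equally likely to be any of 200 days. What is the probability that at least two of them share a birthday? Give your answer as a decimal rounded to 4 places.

It's easier to compute the probability that all 18 are distinct.
P(all distinct) = 200/200 · 199/200 · ··· · 183/200 ≈ 0.4546.
So the probability of at least one match is 1 − 0.4546 = 0.5454.

0.5454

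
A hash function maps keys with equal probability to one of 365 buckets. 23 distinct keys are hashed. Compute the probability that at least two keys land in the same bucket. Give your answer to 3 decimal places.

0.507

It's easier to compute the probability that all 23 are distinct.
P(all distinct) = 365/365 · 364/365 · ··· · 343/365 ≈ 0.493.
So the probability of at least one match is 1 − 0.493 = 0.507.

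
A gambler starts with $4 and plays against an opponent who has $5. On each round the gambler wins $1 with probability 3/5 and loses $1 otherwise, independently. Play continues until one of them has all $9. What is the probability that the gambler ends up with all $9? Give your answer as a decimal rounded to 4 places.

0.8239

Let r = q/p = (2/5)/(3/5) = 2/3. The recurrence P(i) = p·P(i+1) + q·P(i−1) with P(0)=0, P(9)=1 gives P(i) = (1 − r^i)/(1 − r^9).
P(4) = (1 − (2/3)^4) / (1 − (2/3)^9) = 15795/19171 ≈ 0.8239.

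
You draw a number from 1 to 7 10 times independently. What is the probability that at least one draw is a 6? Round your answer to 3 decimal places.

0.786

P(no draw is a 6) = (6/7)^10 ≈ 0.214.
P(at least one) = 1 − 0.214 = 0.786.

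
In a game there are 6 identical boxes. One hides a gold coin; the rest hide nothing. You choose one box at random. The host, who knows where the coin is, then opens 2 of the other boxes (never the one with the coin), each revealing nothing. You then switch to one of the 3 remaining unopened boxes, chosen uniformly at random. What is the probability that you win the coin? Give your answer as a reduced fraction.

Your original box holds the coin with probability 1/6, so the other 5 collectively hold it with probability 5/6.
The host can always find 2 empty boxes to open, so the reveals don't change that 5/6; it is now spread over the 3 remaining unopened boxes.
P(win by switching) = (5/6) · (1/3) = 5/18.

5/18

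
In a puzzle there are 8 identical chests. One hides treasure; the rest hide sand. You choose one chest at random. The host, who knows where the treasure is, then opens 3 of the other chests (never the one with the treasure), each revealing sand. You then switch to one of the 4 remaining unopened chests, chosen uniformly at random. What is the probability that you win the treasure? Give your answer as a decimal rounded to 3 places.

Your original chest holds the treasure with probability 1/8, so the other 7 collectively hold it with probability 7/8.
The host can always find 3 empty chests to open, so the reveals don't change that 7/8; it is now spread over the 4 remaining unopened chests.
P(win by switching) = (7/8) · (1/4) = 7/32 ≈ 0.219.

0.219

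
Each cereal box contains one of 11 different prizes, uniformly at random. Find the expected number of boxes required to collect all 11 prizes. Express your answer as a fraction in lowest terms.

After i distinct types are collected, each trial gives a new one with probability (11−i)/11, so the expected wait for the next new type is 11/(11−i).
E = 11/11 + 11/10 + 11/9 + 11/8 + 11/7 + 11/6 + 11/5 + 11/4 + 11/3 + 11/2 + 11/1 = 83711/2520.

83711/2520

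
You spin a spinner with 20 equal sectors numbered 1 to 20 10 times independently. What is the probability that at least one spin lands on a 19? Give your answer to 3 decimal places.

0.401

P(no spin lands on a 19) = (19/20)^10 ≈ 0.599.
P(at least one) = 1 − 0.599 = 0.401.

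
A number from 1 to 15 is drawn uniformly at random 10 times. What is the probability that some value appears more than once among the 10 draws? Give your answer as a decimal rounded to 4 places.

P(all 10 different) = 15/15 · 14/15 · ··· · 6/15 ≈ 0.0189.
P(at least two equal) = 1 − 0.0189 = 0.9811.

0.9811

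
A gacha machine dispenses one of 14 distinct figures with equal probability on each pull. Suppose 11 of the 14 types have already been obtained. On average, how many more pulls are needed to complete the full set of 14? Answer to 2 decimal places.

25.67

Starting from 11 distinct types, each trial gives a new one with probability (14−i)/14 when i types are held, so the wait for the next new type is 14/(14−i).
E = 14/3 + 14/2 + 14/1 = 77/3 ≈ 25.67.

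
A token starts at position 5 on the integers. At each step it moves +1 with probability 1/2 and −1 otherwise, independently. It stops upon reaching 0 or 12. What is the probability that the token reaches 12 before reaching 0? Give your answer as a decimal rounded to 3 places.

0.417

With a fair step, P(i) = ½P(i−1) + ½P(i+1) with P(0)=0, P(12)=1 has the linear solution P(i) = i/12.
P(5) = 5/12 ≈ 0.417.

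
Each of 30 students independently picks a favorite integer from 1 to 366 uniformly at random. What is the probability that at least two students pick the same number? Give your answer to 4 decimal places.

0.7053

It's easier to compute the probability that all 30 are distinct.
P(all distinct) = 366/366 · 365/366 · ··· · 337/366 ≈ 0.2947.
So the probability of at least one match is 1 − 0.2947 = 0.7053.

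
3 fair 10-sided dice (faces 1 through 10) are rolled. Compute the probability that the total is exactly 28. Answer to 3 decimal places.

There are 10^3 = 1000 equally likely outcomes.
The number of ordered 3-tuples from {1,…,10} summing to 28 is 6.
P(sum = 28) = 6/1000 = 3/500 ≈ 0.006.

0.006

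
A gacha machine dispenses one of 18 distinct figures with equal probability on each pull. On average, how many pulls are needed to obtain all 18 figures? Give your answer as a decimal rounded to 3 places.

After i distinct types are collected, each trial gives a new one with probability (18−i)/18, so the expected wait for the next new type is 18/(18−i).
E = 18/18 + 18/17 + 18/16 + 18/15 + 18/14 + 18/13 + 18/12 + 18/11 + 18/10 + 18/9 + 18/8 + 18/7 + 18/6 + 18/5 + 18/4 + 18/3 + 18/2 + 18/1 = 42822903/680680 ≈ 62.912.

62.912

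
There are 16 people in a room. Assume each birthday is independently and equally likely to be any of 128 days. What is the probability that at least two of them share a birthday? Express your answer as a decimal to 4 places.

0.6239

It's easier to compute the probability that all 16 are distinct.
P(all distinct) = 128/128 · 127/128 · ··· · 113/128 ≈ 0.3761.
So the probability of at least one match is 1 − 0.3761 = 0.6239.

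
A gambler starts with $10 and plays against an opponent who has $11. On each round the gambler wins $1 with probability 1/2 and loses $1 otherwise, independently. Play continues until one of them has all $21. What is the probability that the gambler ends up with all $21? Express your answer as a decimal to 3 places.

With a fair step, P(i) = ½P(i−1) + ½P(i+1) with P(0)=0, P(21)=1 has the linear solution P(i) = i/21.
P(10) = 10/21 ≈ 0.476.

0.476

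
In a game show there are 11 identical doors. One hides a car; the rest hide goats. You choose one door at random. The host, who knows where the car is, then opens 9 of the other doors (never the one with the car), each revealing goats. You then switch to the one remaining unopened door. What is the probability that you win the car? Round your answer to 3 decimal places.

Your original door holds the car with probability 1/11, so the other 10 collectively hold it with probability 10/11.
The host can always find 9 empty doors to open, so the reveals don't change that 10/11; it is now spread over the 1 remaining unopened door.
P(win by switching) = (10/11) · (1/1) = 10/11 ≈ 0.909.

0.909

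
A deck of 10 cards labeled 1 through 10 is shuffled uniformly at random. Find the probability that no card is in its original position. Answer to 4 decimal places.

This is the derangement probability: permutations of 10 with no fixed point.
D(10) = 10! · (1 − 1/1! + 1/2! − ··· + (−1)^10/10!) = 1334961.
P = 1334961/3628800 = 16481/44800 ≈ 0.3679.

0.3679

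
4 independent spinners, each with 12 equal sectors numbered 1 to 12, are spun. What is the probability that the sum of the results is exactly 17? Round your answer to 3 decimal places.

0.026

There are 12^4 = 20736 equally likely outcomes.
The number of ordered 4-tuples from {1,…,12} summing to 17 is 544.
P(sum = 17) = 544/20736 = 17/648 ≈ 0.026.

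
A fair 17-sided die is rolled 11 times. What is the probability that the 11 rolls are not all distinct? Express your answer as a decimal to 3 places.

P(all 11 different) = 17/17 · 16/17 · ··· · 7/17 ≈ 0.014.
P(at least two equal) = 1 − 0.014 = 0.986.

0.986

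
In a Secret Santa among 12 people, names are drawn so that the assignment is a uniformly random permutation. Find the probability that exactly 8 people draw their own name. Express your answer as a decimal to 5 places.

Choose which 8 of the 12 are fixed: C(12,8) = 495 ways.
The remaining 4 must have no fixed point: D(4) = 9.
P = 495·9/479001600 = 1/107520 ≈ 0.00001.

0.00001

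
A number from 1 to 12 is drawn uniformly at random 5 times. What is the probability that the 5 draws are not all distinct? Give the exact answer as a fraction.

89/144

P(all 5 different) = 12/12 · 11/12 · ··· · 8/12 = 55/144.
P(at least two equal) = 1 − 55/144 = 89/144.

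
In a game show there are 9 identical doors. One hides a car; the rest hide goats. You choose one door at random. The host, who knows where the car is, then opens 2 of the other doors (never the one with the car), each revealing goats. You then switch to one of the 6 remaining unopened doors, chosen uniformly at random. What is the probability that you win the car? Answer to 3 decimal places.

0.148

Your original door holds the car with probability 1/9, so the other 8 collectively hold it with probability 8/9.
The host can always find 2 empty doors to open, so the reveals don't change that 8/9; it is now spread over the 6 remaining unopened doors.
P(win by switching) = (8/9) · (1/6) = 4/27 ≈ 0.148.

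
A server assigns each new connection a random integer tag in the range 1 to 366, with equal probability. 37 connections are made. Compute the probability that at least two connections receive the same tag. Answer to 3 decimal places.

0.848

It's easier to compute the probability that all 37 are distinct.
P(all distinct) = 366/366 · 365/366 · ··· · 330/366 ≈ 0.152.
So the probability of at least one match is 1 − 0.152 = 0.848.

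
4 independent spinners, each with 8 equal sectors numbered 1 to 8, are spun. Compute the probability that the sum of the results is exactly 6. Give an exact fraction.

There are 8^4 = 4096 equally likely outcomes.
The number of ordered 4-tuples from {1,…,8} summing to 6 is 10.
P(sum = 6) = 10/4096 = 5/2048.

5/2048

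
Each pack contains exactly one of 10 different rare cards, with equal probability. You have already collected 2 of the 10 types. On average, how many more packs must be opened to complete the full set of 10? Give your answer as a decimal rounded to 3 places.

Starting from 2 distinct types, each trial gives a new one with probability (10−i)/10 when i types are held, so the wait for the next new type is 10/(10−i).
E = 10/8 + 10/7 + 10/6 + 10/5 + 10/4 + 10/3 + 10/2 + 10/1 = 761/28 ≈ 27.179.

27.179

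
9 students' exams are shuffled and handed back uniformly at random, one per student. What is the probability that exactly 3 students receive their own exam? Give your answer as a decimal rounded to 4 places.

Choose which 3 of the 9 are fixed: C(9,3) = 84 ways.
The remaining 6 must have no fixed point: D(6) = 265.
P = 84·265/362880 = 53/864 ≈ 0.0613.

0.0613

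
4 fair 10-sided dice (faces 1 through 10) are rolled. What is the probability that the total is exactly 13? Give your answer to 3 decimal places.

0.022

There are 10^4 = 10000 equally likely outcomes.
The number of ordered 4-tuples from {1,…,10} summing to 13 is 220.
P(sum = 13) = 220/10000 = 11/500 ≈ 0.022.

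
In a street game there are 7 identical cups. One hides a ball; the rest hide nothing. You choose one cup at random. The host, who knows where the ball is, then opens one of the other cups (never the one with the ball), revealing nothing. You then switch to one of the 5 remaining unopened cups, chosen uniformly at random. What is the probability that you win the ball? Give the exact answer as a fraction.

Your original cup holds the ball with probability 1/7, so the other 6 collectively hold it with probability 6/7.
The host can always find an empty cup to open, so this doesn't change that 6/7; it is now spread over the 5 remaining unopened cups.
P(win by switching) = (6/7) · (1/5) = 6/35.

6/35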